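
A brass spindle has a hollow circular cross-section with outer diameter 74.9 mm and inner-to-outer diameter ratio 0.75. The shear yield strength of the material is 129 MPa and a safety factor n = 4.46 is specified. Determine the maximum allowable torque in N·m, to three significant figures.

T_allow = 1630 N·m

τ_allow = 129/4.46 = 28.92 MPa.
For a hollow shaft T_allow = τ_allow·πd_o³(1−k⁴)/16 with 1−k⁴ = 0.6836, so πd_o³(1−k⁴)/16 = 56400 mm³.
T_allow = 28.92×56400 = 1.631×10^6 N·mm = 1631 N·m.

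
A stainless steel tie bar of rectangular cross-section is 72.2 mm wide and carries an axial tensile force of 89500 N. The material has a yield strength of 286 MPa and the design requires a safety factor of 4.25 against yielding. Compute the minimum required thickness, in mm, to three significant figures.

σ_allow = 286/4.25 = 67.29 MPa.
Required area A = F/σ_allow = 89500/67.29 = 1330 mm².
t = A/w = 1330/72.2 = 18.42 mm.

t = 18.4 mm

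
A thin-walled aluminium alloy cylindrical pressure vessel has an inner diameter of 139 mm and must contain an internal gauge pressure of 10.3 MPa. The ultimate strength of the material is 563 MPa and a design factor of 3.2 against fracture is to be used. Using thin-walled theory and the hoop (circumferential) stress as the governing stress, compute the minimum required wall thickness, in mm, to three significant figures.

σ_allow = 563/3.2 = 175.9 MPa.
Hoop stress σ_h = pD/(2t), so t = pD/(2σ_allow) = 10.3×139/(2×175.9) = 4.069 mm.

t = 4.07 mm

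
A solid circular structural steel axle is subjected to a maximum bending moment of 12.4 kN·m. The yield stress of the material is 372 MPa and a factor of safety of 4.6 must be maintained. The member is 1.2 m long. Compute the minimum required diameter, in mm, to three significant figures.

σ_allow = 372/4.6 = 80.87 MPa.
For a solid circular section σ = 32M/(πd³), so d³ = 32M/(π σ_allow) = 32×1.2400×10^7/(π×80.87) = 1.562×10^6 mm³.
d = 116.0 mm.

d = 116 mm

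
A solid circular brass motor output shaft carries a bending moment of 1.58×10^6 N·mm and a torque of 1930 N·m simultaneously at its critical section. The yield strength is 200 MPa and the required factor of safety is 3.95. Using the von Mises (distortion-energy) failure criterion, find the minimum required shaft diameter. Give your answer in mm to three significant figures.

σ_allow = σ_y/n = 200/3.95 = 50.63 MPa.
For a solid shaft σ_b = 32M/(πd³) and τ = 16T/(πd³), so the von Mises stress is σ' = (16/πd³)·√(4M²+3T²).
√(4M²+3T²) = √(4×(1.580×10^6)² + 3×(1.930×10^6)²) = 4.600×10^6 N·mm.
d³ = 16×4.600×10^6/(π×50.63) = 462700 mm³.
d = 77.35 mm.

d = 77.3 mm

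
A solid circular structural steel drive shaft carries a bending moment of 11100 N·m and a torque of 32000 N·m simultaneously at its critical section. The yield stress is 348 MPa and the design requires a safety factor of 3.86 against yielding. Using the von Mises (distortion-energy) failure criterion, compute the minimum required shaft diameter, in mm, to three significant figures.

σ_allow = σ_y/n = 348/3.86 = 90.16 MPa.
For a solid shaft σ_b = 32M/(πd³) and τ = 16T/(πd³), so the von Mises stress is σ' = (16/πd³)·√(4M²+3T²).
√(4M²+3T²) = √(4×(1.110×10^7)² + 3×(3.200×10^7)²) = 5.971×10^7 N·mm.
d³ = 16×5.971×10^7/(π×90.16) = 3.373×10^6 mm³.
d = 150.0 mm.

d = 150 mm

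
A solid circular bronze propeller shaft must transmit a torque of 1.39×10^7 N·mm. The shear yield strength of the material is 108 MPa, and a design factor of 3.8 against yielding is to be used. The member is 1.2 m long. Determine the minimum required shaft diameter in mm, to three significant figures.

d = 136 mm

Allowable shear stress τ_allow = 108/3.8 = 28.42 MPa.
For a solid shaft τ = 16T/(πd³), so d³ = 16T/(π τ_allow) = 16×1.3900×10^7/(π×28.42) = 2.491×10^6 mm³.
d = (2.491×10^6)^(1/3) = 135.6 mm.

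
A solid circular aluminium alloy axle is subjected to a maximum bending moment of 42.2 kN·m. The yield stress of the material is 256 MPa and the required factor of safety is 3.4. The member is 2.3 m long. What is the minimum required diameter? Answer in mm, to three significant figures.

d = 179 mm

σ_allow = 256/3.4 = 75.29 MPa.
For a solid circular section σ = 32M/(πd³), so d³ = 32M/(π σ_allow) = 32×4.2200×10^7/(π×75.29) = 5.709×10^6 mm³.
d = 178.7 mm.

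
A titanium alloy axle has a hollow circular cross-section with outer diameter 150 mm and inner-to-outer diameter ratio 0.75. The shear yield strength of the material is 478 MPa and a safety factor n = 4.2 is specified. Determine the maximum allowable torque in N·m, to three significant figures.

T_allow = 51600 N·m

τ_allow = 478/4.2 = 113.8 MPa.
For a hollow shaft T_allow = τ_allow·πd_o³(1−k⁴)/16 with 1−k⁴ = 0.6836, so πd_o³(1−k⁴)/16 = 453000 mm³.
T_allow = 113.8×453000 = 5.156×10^7 N·mm = 51560 N·m.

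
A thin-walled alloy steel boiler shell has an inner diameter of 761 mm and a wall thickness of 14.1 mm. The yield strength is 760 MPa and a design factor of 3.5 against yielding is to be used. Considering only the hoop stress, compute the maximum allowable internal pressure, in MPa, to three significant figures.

p_allow = 8.05 MPa

σ_allow = 760/3.5 = 217.1 MPa.
σ_h = pD/(2t) → p_allow = 2σ_allow t/D = 2×217.1×14.1/761 = 8.047 MPa.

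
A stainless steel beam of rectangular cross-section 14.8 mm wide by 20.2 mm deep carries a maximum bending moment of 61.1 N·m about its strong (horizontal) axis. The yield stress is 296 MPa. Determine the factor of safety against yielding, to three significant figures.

n = 4.88

Section modulus S = bh²/6 = 14.8×20.2²/6 = 1006 mm³.
σ = M/S = 61100/1006 = 60.71 MPa.
n = 296/60.71 = 4.876.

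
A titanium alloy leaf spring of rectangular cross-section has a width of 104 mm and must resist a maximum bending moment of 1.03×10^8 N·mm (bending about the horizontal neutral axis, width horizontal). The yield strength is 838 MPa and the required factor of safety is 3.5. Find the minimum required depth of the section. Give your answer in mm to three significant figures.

h = 158 mm

σ_allow = 838/3.5 = 239.4 MPa.
For a rectangular section σ = 6M/(bh²), so h² = 6M/(b σ_allow) = 6×1.0300×10^8/(104×239.4) = 24820 mm².
h = 157.5 mm.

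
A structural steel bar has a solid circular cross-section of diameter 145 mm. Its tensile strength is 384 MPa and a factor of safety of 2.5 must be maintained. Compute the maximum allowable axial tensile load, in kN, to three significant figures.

σ_allow = 384/2.5 = 153.6 MPa.
A = πd²/4 = π×145²/4 = 16510 mm².
F_allow = σ_allow × A = 153.6×16510 = 2.536×10^6 N.

F_allow = 2540 kN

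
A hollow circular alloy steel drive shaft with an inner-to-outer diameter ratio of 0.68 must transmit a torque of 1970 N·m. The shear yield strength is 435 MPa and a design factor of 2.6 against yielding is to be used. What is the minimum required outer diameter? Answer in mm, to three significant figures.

τ_allow = 435/2.6 = 167.3 MPa.
For a hollow shaft τ = 16T/[πd_o³(1−k⁴)] with k = 0.68, so 1−k⁴ = 0.7862.
d_o³ = 16T/[π τ_allow (1−k⁴)] = 16×1970000/(π×167.3×0.7862) = 76280 mm³.
d_o = 42.41 mm.

d_o = 42.4 mm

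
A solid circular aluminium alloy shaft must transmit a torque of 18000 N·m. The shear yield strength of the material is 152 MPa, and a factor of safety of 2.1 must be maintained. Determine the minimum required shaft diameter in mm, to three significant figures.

Allowable shear stress τ_allow = 152/2.1 = 72.38 MPa.
For a solid shaft τ = 16T/(πd³), so d³ = 16T/(π τ_allow) = 16×1.8000×10^7/(π×72.38) = 1.267×10^6 mm³.
d = (1.267×10^6)^(1/3) = 108.2 mm.

d = 108 mm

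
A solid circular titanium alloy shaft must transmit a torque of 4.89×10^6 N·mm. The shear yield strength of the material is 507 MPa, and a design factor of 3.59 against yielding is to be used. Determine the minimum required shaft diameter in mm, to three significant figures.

d = 56.1 mm

Allowable shear stress τ_allow = 507/3.59 = 141.2 MPa.
For a solid shaft τ = 16T/(πd³), so d³ = 16T/(π τ_allow) = 16×4890000/(π×141.2) = 176300 mm³.
d = (176300)^(1/3) = 56.08 mm.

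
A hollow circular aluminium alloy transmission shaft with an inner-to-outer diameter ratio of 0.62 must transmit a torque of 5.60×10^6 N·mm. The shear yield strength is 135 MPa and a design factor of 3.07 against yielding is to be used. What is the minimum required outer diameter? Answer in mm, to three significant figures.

d_o = 91.3 mm

τ_allow = 135/3.07 = 43.97 MPa.
For a hollow shaft τ = 16T/[πd_o³(1−k⁴)] with k = 0.62, so 1−k⁴ = 0.8522.
d_o³ = 16T/[π τ_allow (1−k⁴)] = 16×5600000/(π×43.97×0.8522) = 761000 mm³.
d_o = 91.30 mm.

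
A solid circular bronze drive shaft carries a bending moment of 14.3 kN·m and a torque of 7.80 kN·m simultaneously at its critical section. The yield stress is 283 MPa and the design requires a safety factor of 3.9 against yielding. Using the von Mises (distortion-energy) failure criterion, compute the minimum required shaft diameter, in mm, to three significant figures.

d = 130 mm

σ_allow = σ_y/n = 283/3.9 = 72.56 MPa.
For a solid shaft σ_b = 32M/(πd³) and τ = 16T/(πd³), so the von Mises stress is σ' = (16/πd³)·√(4M²+3T²).
√(4M²+3T²) = √(4×(1.430×10^7)² + 3×(7.800×10^6)²) = 3.163×10^7 N·mm.
d³ = 16×3.163×10^7/(π×72.56) = 2.220×10^6 mm³.
d = 130.5 mm.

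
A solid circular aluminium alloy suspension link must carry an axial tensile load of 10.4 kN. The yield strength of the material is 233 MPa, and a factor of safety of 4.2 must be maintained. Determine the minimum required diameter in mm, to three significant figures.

d = 15.4 mm

Allowable stress σ_allow = 233/4.2 = 55.48 MPa.
Required area A = F/σ_allow = 10400/55.48 = 187.5 mm².
A = πd²/4 → d = √(4A/π) = 15.45 mm.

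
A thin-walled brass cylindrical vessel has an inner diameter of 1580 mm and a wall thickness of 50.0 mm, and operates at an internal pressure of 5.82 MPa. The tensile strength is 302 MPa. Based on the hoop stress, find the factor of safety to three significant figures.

σ_h = pD/(2t) = 5.82×1580/(2×50.0) = 91.96 MPa.
n = 302/91.96 = 3.284.

n = 3.28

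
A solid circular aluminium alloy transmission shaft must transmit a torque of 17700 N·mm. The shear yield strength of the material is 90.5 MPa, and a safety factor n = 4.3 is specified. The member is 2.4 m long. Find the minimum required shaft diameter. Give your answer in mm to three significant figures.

d = 16.2 mm

Allowable shear stress τ_allow = 90.5/4.3 = 21.05 MPa.
For a solid shaft τ = 16T/(πd³), so d³ = 16T/(π τ_allow) = 16×17700/(π×21.05) = 4283 mm³.
d = (4283)^(1/3) = 16.24 mm.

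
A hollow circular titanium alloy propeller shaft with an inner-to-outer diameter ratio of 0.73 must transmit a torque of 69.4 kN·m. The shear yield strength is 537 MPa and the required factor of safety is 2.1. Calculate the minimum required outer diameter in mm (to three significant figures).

d_o = 125 mm

τ_allow = 537/2.1 = 255.7 MPa.
For a hollow shaft τ = 16T/[πd_o³(1−k⁴)] with k = 0.73, so 1−k⁴ = 0.7160.
d_o³ = 16T/[π τ_allow (1−k⁴)] = 16×6.9400×10^7/(π×255.7×0.7160) = 1.930×10^6 mm³.
d_o = 124.5 mm.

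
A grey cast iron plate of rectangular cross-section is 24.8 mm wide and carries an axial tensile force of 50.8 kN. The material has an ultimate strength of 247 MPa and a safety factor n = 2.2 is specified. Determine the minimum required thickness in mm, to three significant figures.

t = 18.2 mm

σ_allow = 247/2.2 = 112.3 MPa.
Required area A = F/σ_allow = 50800/112.3 = 452.5 mm².
t = A/w = 452.5/24.8 = 18.24 mm.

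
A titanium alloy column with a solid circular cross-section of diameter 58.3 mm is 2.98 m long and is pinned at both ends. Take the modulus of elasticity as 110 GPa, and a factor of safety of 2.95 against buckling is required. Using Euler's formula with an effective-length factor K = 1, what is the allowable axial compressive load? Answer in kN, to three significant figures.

P_allow = 23.5 kN

I = πd⁴/64 = π×58.3⁴/64 = 567100 mm⁴.
Effective length L_e = KL = 1×2.98 m = 2980 mm.
Euler critical load P_cr = π²EI/L_e² = π²×110000×567100/2980² = 69330 N.
P_allow = P_cr/n = 69330/2.95 = 23500 N.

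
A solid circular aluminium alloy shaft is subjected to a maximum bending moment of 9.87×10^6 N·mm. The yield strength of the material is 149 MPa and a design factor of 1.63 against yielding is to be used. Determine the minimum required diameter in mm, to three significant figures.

d = 103 mm

σ_allow = 149/1.63 = 91.41 MPa.
For a solid circular section σ = 32M/(πd³), so d³ = 32M/(π σ_allow) = 32×9870000/(π×91.41) = 1.100×10^6 mm³.
d = 103.2 mm.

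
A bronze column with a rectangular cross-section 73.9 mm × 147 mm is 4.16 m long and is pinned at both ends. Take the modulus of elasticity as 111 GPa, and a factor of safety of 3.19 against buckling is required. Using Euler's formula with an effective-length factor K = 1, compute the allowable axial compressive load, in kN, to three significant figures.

Buckling occurs about the weak axis: I_min = h·b³/12 = 147×73.9³/12 = 4.944×10^6 mm⁴ (b = 73.9 mm is the smaller dimension).
Effective length L_e = KL = 1×4.16 m = 4160 mm.
Euler critical load P_cr = π²EI/L_e² = π²×111000×4.944×10^6/4160² = 313000 N.
P_allow = P_cr/n = 313000/3.19 = 98110 N.

P_allow = 98.1 kN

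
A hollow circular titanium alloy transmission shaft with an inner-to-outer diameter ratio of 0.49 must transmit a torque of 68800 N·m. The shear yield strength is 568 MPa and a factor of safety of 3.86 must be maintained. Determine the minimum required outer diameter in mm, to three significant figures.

d_o = 136 mm

τ_allow = 568/3.86 = 147.2 MPa.
For a hollow shaft τ = 16T/[πd_o³(1−k⁴)] with k = 0.49, so 1−k⁴ = 0.9424.
d_o³ = 16T/[π τ_allow (1−k⁴)] = 16×6.8800×10^7/(π×147.2×0.9424) = 2.527×10^6 mm³.
d_o = 136.2 mm.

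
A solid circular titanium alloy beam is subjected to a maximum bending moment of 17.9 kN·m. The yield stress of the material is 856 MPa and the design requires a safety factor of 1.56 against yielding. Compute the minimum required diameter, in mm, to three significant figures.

d = 69.3 mm

σ_allow = 856/1.56 = 548.7 MPa.
For a solid circular section σ = 32M/(πd³), so d³ = 32M/(π σ_allow) = 32×1.7900×10^7/(π×548.7) = 332300 mm³.
d = 69.26 mm.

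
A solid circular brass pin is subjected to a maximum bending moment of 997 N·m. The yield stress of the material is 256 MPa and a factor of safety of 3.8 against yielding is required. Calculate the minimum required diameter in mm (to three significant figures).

d = 53.2 mm

σ_allow = 256/3.8 = 67.37 MPa.
For a solid circular section σ = 32M/(πd³), so d³ = 32M/(π σ_allow) = 32×997000/(π×67.37) = 150700 mm³.
d = 53.22 mm.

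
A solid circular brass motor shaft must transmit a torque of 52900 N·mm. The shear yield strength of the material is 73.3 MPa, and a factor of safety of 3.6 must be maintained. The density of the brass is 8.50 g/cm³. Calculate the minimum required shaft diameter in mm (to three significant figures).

d = 23.7 mm

Allowable shear stress τ_allow = 73.3/3.6 = 20.36 MPa.
For a solid shaft τ = 16T/(πd³), so d³ = 16T/(π τ_allow) = 16×52900/(π×20.36) = 13230 mm³.
d = (13230)^(1/3) = 23.65 mm.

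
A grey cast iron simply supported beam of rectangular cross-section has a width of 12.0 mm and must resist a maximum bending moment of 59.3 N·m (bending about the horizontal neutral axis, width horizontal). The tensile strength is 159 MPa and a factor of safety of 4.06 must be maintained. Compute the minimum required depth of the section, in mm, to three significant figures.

σ_allow = 159/4.06 = 39.16 MPa.
For a rectangular section σ = 6M/(bh²), so h² = 6M/(b σ_allow) = 6×59300/(12.0×39.16) = 757.1 mm².
h = 27.52 mm.

h = 27.5 mm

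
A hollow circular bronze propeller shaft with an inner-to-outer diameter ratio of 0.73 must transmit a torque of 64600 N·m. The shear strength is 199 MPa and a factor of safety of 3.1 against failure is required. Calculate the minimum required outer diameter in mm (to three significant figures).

τ_allow = 199/3.1 = 64.19 MPa.
For a hollow shaft τ = 16T/[πd_o³(1−k⁴)] with k = 0.73, so 1−k⁴ = 0.7160.
d_o³ = 16T/[π τ_allow (1−k⁴)] = 16×6.4600×10^7/(π×64.19×0.7160) = 7.158×10^6 mm³.
d_o = 192.7 mm.

d_o = 193 mm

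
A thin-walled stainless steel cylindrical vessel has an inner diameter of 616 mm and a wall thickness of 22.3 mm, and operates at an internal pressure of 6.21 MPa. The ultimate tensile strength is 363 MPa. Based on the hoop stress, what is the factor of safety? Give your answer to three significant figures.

n = 4.23

σ_h = pD/(2t) = 6.21×616/(2×22.3) = 85.77 MPa.
n = 363/85.77 = 4.232.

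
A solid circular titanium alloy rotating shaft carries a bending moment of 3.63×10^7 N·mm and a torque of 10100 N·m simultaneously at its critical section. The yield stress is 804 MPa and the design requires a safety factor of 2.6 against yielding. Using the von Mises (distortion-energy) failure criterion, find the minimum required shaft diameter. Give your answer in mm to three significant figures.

d = 107 mm

σ_allow = σ_y/n = 804/2.6 = 309.2 MPa.
For a solid shaft σ_b = 32M/(πd³) and τ = 16T/(πd³), so the von Mises stress is σ' = (16/πd³)·√(4M²+3T²).
√(4M²+3T²) = √(4×(3.630×10^7)² + 3×(1.010×10^7)²) = 7.468×10^7 N·mm.
d³ = 16×7.468×10^7/(π×309.2) = 1.230×10^6 mm³.
d = 107.1 mm.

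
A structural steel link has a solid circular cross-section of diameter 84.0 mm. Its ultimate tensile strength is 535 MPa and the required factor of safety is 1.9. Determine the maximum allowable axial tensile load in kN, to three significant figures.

σ_allow = 535/1.9 = 281.6 MPa.
A = πd²/4 = π×84.0²/4 = 5542 mm².
F_allow = σ_allow × A = 281.6×5542 = 1.560×10^6 N.

F_allow = 1560 kN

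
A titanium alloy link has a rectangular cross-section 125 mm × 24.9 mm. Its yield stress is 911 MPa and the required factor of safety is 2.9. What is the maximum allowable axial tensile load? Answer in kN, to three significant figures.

σ_allow = 911/2.9 = 314.1 MPa.
A = 125×24.9 = 3112 mm².
F_allow = σ_allow × A = 314.1×3112 = 977800 N.

F_allow = 978 kN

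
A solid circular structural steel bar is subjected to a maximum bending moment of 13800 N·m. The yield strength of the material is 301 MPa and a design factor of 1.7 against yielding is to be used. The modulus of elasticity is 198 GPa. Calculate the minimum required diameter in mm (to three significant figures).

d = 92.6 mm

σ_allow = 301/1.7 = 177.1 MPa.
For a solid circular section σ = 32M/(πd³), so d³ = 32M/(π σ_allow) = 32×1.3800×10^7/(π×177.1) = 793900 mm³.
d = 92.59 mm.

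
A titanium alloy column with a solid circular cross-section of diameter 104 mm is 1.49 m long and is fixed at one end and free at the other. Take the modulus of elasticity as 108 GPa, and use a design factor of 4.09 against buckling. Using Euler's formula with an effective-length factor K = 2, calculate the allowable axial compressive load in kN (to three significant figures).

I = πd⁴/64 = π×104⁴/64 = 5.743×10^6 mm⁴.
Effective length L_e = KL = 2×1.49 m = 2980 mm.
Euler critical load P_cr = π²EI/L_e² = π²×108000×5.743×10^6/2980² = 689300 N.
P_allow = P_cr/n = 689300/4.09 = 168500 N.

P_allow = 169 kN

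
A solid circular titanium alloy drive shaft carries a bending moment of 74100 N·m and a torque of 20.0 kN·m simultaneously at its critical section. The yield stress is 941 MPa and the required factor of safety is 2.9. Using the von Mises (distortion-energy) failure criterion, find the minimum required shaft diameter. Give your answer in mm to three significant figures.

σ_allow = σ_y/n = 941/2.9 = 324.5 MPa.
For a solid shaft σ_b = 32M/(πd³) and τ = 16T/(πd³), so the von Mises stress is σ' = (16/πd³)·√(4M²+3T²).
√(4M²+3T²) = √(4×(7.410×10^7)² + 3×(2.000×10^7)²) = 1.522×10^8 N·mm.
d³ = 16×1.522×10^8/(π×324.5) = 2.389×10^6 mm³.
d = 133.7 mm.

d = 134 mm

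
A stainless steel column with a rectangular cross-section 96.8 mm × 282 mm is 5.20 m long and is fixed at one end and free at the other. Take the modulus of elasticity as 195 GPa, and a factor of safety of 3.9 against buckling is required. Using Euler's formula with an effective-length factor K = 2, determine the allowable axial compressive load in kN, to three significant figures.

P_allow = 97.3 kN

Buckling occurs about the weak axis: I_min = h·b³/12 = 282×96.8³/12 = 2.132×10^7 mm⁴ (b = 96.8 mm is the smaller dimension).
Effective length L_e = KL = 2×5.20 m = 10400 mm.
Euler critical load P_cr = π²EI/L_e² = π²×195000×2.132×10^7/10400² = 379300 N.
P_allow = P_cr/n = 379300/3.9 = 97250 N.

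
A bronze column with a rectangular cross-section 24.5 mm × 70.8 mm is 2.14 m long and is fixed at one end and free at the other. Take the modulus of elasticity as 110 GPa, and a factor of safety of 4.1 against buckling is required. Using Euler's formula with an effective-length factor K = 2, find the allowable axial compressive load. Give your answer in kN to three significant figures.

P_allow = 1.25 kN

Buckling occurs about the weak axis: I_min = h·b³/12 = 70.8×24.5³/12 = 86770 mm⁴ (b = 24.5 mm is the smaller dimension).
Effective length L_e = KL = 2×2.14 m = 4280 mm.
Euler critical load P_cr = π²EI/L_e² = π²×110000×86770/4280² = 5142 N.
P_allow = P_cr/n = 5142/4.1 = 1254 N.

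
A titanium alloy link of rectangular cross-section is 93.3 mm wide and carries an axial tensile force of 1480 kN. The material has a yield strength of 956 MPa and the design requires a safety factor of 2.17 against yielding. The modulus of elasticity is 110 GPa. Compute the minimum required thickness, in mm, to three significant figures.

σ_allow = 956/2.17 = 440.6 MPa.
Required area A = F/σ_allow = 1480000/440.6 = 3359 mm².
t = A/w = 3359/93.3 = 36.01 mm.

t = 36.0 mm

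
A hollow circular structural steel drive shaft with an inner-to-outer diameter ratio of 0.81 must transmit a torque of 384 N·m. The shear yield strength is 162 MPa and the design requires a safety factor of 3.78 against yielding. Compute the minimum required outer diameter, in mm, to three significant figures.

τ_allow = 162/3.78 = 42.86 MPa.
For a hollow shaft τ = 16T/[πd_o³(1−k⁴)] with k = 0.81, so 1−k⁴ = 0.5695.
d_o³ = 16T/[π τ_allow (1−k⁴)] = 16×384000/(π×42.86×0.5695) = 80120 mm³.
d_o = 43.11 mm.

d_o = 43.1 mm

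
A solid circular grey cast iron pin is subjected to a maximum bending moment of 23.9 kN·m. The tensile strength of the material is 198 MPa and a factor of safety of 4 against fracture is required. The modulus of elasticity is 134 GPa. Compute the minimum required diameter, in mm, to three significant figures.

σ_allow = 198/4 = 49.50 MPa.
For a solid circular section σ = 32M/(πd³), so d³ = 32M/(π σ_allow) = 32×2.3900×10^7/(π×49.50) = 4.918×10^6 mm³.
d = 170.1 mm.

d = 170 mm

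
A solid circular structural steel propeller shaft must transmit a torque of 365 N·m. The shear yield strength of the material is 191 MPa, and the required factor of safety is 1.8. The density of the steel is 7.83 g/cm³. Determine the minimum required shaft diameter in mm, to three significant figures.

Allowable shear stress τ_allow = 191/1.8 = 106.1 MPa.
For a solid shaft τ = 16T/(πd³), so d³ = 16T/(π τ_allow) = 16×365000/(π×106.1) = 17520 mm³.
d = (17520)^(1/3) = 25.97 mm.

d = 26.0 mm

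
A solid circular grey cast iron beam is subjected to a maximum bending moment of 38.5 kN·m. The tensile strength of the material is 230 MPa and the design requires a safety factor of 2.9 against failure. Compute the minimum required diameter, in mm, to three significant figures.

σ_allow = 230/2.9 = 79.31 MPa.
For a solid circular section σ = 32M/(πd³), so d³ = 32M/(π σ_allow) = 32×3.8500×10^7/(π×79.31) = 4.945×10^6 mm³.
d = 170.4 mm.

d = 170 mm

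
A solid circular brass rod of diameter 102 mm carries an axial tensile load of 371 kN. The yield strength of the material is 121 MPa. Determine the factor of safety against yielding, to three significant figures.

A = πd²/4 = 8171 mm².
σ = F/A = 371000/8171 = 45.40 MPa.
n = 121/45.40 = 2.665.

n = 2.67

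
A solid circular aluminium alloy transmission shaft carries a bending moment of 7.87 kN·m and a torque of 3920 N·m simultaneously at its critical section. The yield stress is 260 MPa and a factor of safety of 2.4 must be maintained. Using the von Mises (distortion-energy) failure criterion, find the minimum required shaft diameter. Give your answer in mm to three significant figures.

σ_allow = σ_y/n = 260/2.4 = 108.3 MPa.
For a solid shaft σ_b = 32M/(πd³) and τ = 16T/(πd³), so the von Mises stress is σ' = (16/πd³)·√(4M²+3T²).
√(4M²+3T²) = √(4×(7.870×10^6)² + 3×(3.920×10^6)²) = 1.714×10^7 N·mm.
d³ = 16×1.714×10^7/(π×108.3) = 805900 mm³.
d = 93.06 mm.

d = 93.1 mm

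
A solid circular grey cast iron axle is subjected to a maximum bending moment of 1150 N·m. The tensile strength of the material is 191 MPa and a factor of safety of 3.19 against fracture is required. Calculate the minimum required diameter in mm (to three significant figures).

d = 58.1 mm

σ_allow = 191/3.19 = 59.87 MPa.
For a solid circular section σ = 32M/(πd³), so d³ = 32M/(π σ_allow) = 32×1150000/(π×59.87) = 195600 mm³.
d = 58.05 mm.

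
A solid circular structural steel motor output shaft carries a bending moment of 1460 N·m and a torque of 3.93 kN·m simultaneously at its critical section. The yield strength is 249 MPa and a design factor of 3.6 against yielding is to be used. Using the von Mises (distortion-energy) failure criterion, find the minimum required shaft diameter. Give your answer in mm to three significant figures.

σ_allow = σ_y/n = 249/3.6 = 69.17 MPa.
For a solid shaft σ_b = 32M/(πd³) and τ = 16T/(πd³), so the von Mises stress is σ' = (16/πd³)·√(4M²+3T²).
√(4M²+3T²) = √(4×(1.460×10^6)² + 3×(3.930×10^6)²) = 7.407×10^6 N·mm.
d³ = 16×7.407×10^6/(π×69.17) = 545400 mm³.
d = 81.70 mm.

d = 81.7 mm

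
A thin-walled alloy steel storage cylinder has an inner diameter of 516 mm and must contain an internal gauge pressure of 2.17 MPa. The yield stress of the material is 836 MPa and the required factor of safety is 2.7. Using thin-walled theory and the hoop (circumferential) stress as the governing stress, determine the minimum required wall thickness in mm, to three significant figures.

σ_allow = 836/2.7 = 309.6 MPa.
Hoop stress σ_h = pD/(2t), so t = pD/(2σ_allow) = 2.17×516/(2×309.6) = 1.808 mm.

t = 1.81 mm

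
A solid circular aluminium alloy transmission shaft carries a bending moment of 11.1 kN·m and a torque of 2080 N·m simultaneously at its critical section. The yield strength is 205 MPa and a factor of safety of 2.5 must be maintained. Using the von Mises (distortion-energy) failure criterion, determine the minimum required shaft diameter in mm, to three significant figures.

σ_allow = σ_y/n = 205/2.5 = 82.00 MPa.
For a solid shaft σ_b = 32M/(πd³) and τ = 16T/(πd³), so the von Mises stress is σ' = (16/πd³)·√(4M²+3T²).
√(4M²+3T²) = √(4×(1.110×10^7)² + 3×(2.080×10^6)²) = 2.249×10^7 N·mm.
d³ = 16×2.249×10^7/(π×82.00) = 1.397×10^6 mm³.
d = 111.8 mm.

d = 112 mm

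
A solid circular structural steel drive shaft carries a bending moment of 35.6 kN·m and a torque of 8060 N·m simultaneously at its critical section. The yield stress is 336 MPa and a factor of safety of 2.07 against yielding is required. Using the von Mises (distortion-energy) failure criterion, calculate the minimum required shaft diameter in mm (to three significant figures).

σ_allow = σ_y/n = 336/2.07 = 162.3 MPa.
For a solid shaft σ_b = 32M/(πd³) and τ = 16T/(πd³), so the von Mises stress is σ' = (16/πd³)·√(4M²+3T²).
√(4M²+3T²) = √(4×(3.560×10^7)² + 3×(8.060×10^6)²) = 7.256×10^7 N·mm.
d³ = 16×7.256×10^7/(π×162.3) = 2.277×10^6 mm³.
d = 131.6 mm.

d = 132 mm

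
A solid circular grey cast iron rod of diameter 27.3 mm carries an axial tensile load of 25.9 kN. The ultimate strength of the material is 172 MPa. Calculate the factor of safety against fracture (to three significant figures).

n = 3.89

A = πd²/4 = 585.3 mm².
σ = F/A = 25900/585.3 = 44.25 MPa.
n = 172/44.25 = 3.887.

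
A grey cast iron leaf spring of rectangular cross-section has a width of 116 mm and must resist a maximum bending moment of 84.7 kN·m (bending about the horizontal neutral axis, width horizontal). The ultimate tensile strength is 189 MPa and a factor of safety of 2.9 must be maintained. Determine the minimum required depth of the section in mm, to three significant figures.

h = 259 mm

σ_allow = 189/2.9 = 65.17 MPa.
For a rectangular section σ = 6M/(bh²), so h² = 6M/(b σ_allow) = 6×8.4700×10^7/(116×65.17) = 67220 mm².
h = 259.3 mm.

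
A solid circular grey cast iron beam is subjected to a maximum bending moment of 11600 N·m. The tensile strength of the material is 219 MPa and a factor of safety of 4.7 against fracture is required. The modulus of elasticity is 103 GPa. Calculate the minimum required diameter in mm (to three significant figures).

σ_allow = 219/4.7 = 46.60 MPa.
For a solid circular section σ = 32M/(πd³), so d³ = 32M/(π σ_allow) = 32×1.1600×10^7/(π×46.60) = 2.536×10^6 mm³.
d = 136.4 mm.

d = 136 mm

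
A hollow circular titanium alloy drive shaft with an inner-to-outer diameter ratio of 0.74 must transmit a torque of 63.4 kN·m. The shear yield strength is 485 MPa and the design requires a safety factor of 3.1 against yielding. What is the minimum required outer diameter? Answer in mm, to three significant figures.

τ_allow = 485/3.1 = 156.5 MPa.
For a hollow shaft τ = 16T/[πd_o³(1−k⁴)] with k = 0.74, so 1−k⁴ = 0.7001.
d_o³ = 16T/[π τ_allow (1−k⁴)] = 16×6.3400×10^7/(π×156.5×0.7001) = 2.948×10^6 mm³.
d_o = 143.4 mm.

d_o = 143 mm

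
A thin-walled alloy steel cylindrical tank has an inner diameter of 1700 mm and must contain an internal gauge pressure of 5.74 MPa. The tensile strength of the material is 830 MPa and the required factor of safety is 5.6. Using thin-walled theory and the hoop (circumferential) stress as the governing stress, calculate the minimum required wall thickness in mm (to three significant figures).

σ_allow = 830/5.6 = 148.2 MPa.
Hoop stress σ_h = pD/(2t), so t = pD/(2σ_allow) = 5.74×1700/(2×148.2) = 32.92 mm.

t = 32.9 mm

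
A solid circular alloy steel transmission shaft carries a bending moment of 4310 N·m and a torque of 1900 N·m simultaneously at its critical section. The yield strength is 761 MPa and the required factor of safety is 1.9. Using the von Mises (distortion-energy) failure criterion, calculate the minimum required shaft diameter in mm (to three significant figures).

σ_allow = σ_y/n = 761/1.9 = 400.5 MPa.
For a solid shaft σ_b = 32M/(πd³) and τ = 16T/(πd³), so the von Mises stress is σ' = (16/πd³)·√(4M²+3T²).
√(4M²+3T²) = √(4×(4.310×10^6)² + 3×(1.900×10^6)²) = 9.227×10^6 N·mm.
d³ = 16×9.227×10^6/(π×400.5) = 117300 mm³.
d = 48.96 mm.

d = 49.0 mm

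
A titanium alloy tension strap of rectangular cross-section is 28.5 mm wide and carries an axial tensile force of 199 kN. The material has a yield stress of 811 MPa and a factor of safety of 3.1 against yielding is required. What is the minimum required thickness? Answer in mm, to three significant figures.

t = 26.7 mm

σ_allow = 811/3.1 = 261.6 MPa.
Required area A = F/σ_allow = 199000/261.6 = 760.7 mm².
t = A/w = 760.7/28.5 = 26.69 mm.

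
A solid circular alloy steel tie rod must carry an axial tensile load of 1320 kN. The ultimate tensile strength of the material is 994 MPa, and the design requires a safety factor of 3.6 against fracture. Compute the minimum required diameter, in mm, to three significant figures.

Allowable stress σ_allow = 994/3.6 = 276.1 MPa.
Required area A = F/σ_allow = 1320000/276.1 = 4781 mm².
A = πd²/4 → d = √(4A/π) = 78.02 mm.

d = 78.0 mm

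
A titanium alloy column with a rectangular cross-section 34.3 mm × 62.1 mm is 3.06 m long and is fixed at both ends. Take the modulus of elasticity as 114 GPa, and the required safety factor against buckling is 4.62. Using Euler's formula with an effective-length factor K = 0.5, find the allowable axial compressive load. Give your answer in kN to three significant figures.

Buckling occurs about the weak axis: I_min = h·b³/12 = 62.1×34.3³/12 = 208800 mm⁴ (b = 34.3 mm is the smaller dimension).
Effective length L_e = KL = 0.5×3.06 m = 1530 mm.
Euler critical load P_cr = π²EI/L_e² = π²×114000×208800/1530² = 100400 N.
P_allow = P_cr/n = 100400/4.62 = 21730 N.

P_allow = 21.7 kN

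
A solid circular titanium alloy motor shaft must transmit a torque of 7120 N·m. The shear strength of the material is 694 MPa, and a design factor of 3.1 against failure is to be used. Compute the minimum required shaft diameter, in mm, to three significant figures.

Allowable shear stress τ_allow = 694/3.1 = 223.9 MPa.
For a solid shaft τ = 16T/(πd³), so d³ = 16T/(π τ_allow) = 16×7120000/(π×223.9) = 162000 mm³.
d = (162000)^(1/3) = 54.51 mm.

d = 54.5 mm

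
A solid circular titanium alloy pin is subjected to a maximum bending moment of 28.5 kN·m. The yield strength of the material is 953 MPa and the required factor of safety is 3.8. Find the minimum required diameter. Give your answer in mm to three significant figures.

σ_allow = 953/3.8 = 250.8 MPa.
For a solid circular section σ = 32M/(πd³), so d³ = 32M/(π σ_allow) = 32×2.8500×10^7/(π×250.8) = 1.158×10^6 mm³.
d = 105.0 mm.

d = 105 mm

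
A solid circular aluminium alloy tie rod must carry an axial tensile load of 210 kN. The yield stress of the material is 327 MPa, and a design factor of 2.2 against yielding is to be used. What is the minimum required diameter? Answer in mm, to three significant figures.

Allowable stress σ_allow = 327/2.2 = 148.6 MPa.
Required area A = F/σ_allow = 210000/148.6 = 1413 mm².
A = πd²/4 → d = √(4A/π) = 42.41 mm.

d = 42.4 mm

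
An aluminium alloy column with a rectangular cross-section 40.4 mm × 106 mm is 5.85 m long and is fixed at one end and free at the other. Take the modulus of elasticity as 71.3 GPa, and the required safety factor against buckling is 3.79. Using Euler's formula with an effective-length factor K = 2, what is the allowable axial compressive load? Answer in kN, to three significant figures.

Buckling occurs about the weak axis: I_min = h·b³/12 = 106×40.4³/12 = 582500 mm⁴ (b = 40.4 mm is the smaller dimension).
Effective length L_e = KL = 2×5.85 m = 11700 mm.
Euler critical load P_cr = π²EI/L_e² = π²×71300×582500/11700² = 2994 N.
P_allow = P_cr/n = 2994/3.79 = 790.0 N.

P_allow = 0.790 kN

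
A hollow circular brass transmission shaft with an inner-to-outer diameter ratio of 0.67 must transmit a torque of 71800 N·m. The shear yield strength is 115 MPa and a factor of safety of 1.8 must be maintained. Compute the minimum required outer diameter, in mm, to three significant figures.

d_o = 193 mm

τ_allow = 115/1.8 = 63.89 MPa.
For a hollow shaft τ = 16T/[πd_o³(1−k⁴)] with k = 0.67, so 1−k⁴ = 0.7985.
d_o³ = 16T/[π τ_allow (1−k⁴)] = 16×7.1800×10^7/(π×63.89×0.7985) = 7.168×10^6 mm³.
d_o = 192.8 mm.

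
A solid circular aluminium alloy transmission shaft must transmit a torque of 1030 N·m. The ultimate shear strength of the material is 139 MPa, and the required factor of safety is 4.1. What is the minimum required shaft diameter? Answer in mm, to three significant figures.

Allowable shear stress τ_allow = 139/4.1 = 33.90 MPa.
For a solid shaft τ = 16T/(πd³), so d³ = 16T/(π τ_allow) = 16×1030000/(π×33.90) = 154700 mm³.
d = (154700)^(1/3) = 53.69 mm.

d = 53.7 mm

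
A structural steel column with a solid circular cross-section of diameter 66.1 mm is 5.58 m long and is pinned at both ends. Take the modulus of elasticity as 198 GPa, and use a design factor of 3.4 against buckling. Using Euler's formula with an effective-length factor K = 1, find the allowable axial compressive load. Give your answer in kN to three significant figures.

I = πd⁴/64 = π×66.1⁴/64 = 937100 mm⁴.
Effective length L_e = KL = 1×5.58 m = 5580 mm.
Euler critical load P_cr = π²EI/L_e² = π²×198000×937100/5580² = 58810 N.
P_allow = P_cr/n = 58810/3.4 = 17300 N.

P_allow = 17.3 kN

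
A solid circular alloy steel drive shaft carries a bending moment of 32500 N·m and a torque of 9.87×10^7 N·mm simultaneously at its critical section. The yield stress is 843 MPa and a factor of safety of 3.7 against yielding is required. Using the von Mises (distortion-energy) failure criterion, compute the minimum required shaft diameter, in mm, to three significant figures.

σ_allow = σ_y/n = 843/3.7 = 227.8 MPa.
For a solid shaft σ_b = 32M/(πd³) and τ = 16T/(πd³), so the von Mises stress is σ' = (16/πd³)·√(4M²+3T²).
√(4M²+3T²) = √(4×(3.250×10^7)² + 3×(9.870×10^7)²) = 1.829×10^8 N·mm.
d³ = 16×1.829×10^8/(π×227.8) = 4.088×10^6 mm³.
d = 159.9 mm.

d = 160 mm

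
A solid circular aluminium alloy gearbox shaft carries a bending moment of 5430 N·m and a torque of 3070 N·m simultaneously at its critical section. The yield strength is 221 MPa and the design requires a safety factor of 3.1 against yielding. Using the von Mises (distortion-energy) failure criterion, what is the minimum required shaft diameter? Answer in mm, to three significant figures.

σ_allow = σ_y/n = 221/3.1 = 71.29 MPa.
For a solid shaft σ_b = 32M/(πd³) and τ = 16T/(πd³), so the von Mises stress is σ' = (16/πd³)·√(4M²+3T²).
√(4M²+3T²) = √(4×(5.430×10^6)² + 3×(3.070×10^6)²) = 1.209×10^7 N·mm.
d³ = 16×1.209×10^7/(π×71.29) = 863800 mm³.
d = 95.24 mm.

d = 95.2 mm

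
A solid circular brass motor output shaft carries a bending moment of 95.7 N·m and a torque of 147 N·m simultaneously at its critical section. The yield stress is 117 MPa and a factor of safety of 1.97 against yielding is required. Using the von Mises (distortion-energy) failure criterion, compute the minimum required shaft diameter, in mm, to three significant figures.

σ_allow = σ_y/n = 117/1.97 = 59.39 MPa.
For a solid shaft σ_b = 32M/(πd³) and τ = 16T/(πd³), so the von Mises stress is σ' = (16/πd³)·√(4M²+3T²).
√(4M²+3T²) = √(4×(95700)² + 3×(147000)²) = 318500 N·mm.
d³ = 16×318500/(π×59.39) = 27310 mm³.
d = 30.12 mm.

d = 30.1 mm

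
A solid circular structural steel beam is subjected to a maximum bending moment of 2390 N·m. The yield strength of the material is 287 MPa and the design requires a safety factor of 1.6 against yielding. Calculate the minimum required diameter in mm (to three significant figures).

d = 51.4 mm

σ_allow = 287/1.6 = 179.4 MPa.
For a solid circular section σ = 32M/(πd³), so d³ = 32M/(π σ_allow) = 32×2390000/(π×179.4) = 135700 mm³.
d = 51.39 mm.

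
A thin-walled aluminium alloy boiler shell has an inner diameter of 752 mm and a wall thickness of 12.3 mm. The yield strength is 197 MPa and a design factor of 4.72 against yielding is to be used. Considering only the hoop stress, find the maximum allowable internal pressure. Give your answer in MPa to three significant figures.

p_allow = 1.37 MPa

σ_allow = 197/4.72 = 41.74 MPa.
σ_h = pD/(2t) → p_allow = 2σ_allow t/D = 2×41.74×12.3/752 = 1.365 MPa.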